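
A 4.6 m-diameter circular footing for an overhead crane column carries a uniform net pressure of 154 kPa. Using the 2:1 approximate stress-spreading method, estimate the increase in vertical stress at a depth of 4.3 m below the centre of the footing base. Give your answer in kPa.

Δσ_z ≈ 41.1 kPa

By the 2:1 method the load spreads at 1 horizontal : 2 vertical, so at depth z the loaded area has grown by z in each plan dimension:
Δσ ≈ qD²/(D+z)² = 154×4.6²/(4.6+4.3)² = 41.139 kPa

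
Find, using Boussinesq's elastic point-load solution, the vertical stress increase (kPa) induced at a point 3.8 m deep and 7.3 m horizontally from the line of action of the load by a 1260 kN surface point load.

Δσ_z ≈ 0.874 kPa

Boussinesq vertical stress below a point load on an elastic half-space:
Δσ_z = 3P/(2πz²) · [1 + (r/z)²]^(−5/2)
r/z = 7.3/3.8 = 1.9211; [1+(r/z)²]^(−5/2) = 0.020988.
Δσ_z = 3×1260/(2π×3.8²) × 0.020988 = 41.662 × 0.020988 = 0.8744 kPa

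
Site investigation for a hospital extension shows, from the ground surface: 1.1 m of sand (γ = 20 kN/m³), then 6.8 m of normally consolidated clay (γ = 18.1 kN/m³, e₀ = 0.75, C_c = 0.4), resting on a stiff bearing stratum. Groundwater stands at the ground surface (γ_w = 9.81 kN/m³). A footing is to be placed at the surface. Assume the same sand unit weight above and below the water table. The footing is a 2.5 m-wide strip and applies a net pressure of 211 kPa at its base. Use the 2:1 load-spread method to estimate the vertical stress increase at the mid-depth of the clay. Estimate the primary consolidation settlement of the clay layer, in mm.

S_c ≈ 722 mm

Mid-depth of clay below the ground surface: z = 1.1 + 6.8/2 = 4.5 m.
Total vertical stress at mid-clay: σ_v = 20×1.1 + 18.1×3.4 = 83.54 kPa.
Pore pressure: u = 9.81×(4.5 − 0) = 44.145 kPa.
Initial effective stress: σ'_0 = σ_v − u = 83.54 − 44.145 = 39.395 kPa.
Stress increase at mid-clay by the 2:1 spreading method:
Δσ = qB/(B+z) = 211×2.5/(2.5+4.5) = 75.357 kPa
Final effective stress: σ'_f = σ'_0 + Δσ = 39.395 + 75.357 = 114.75 kPa.
Normally consolidated clay, so the full stress increment lies on the virgin compression line:
S_c = C_c·H/(1+e₀)·log₁₀(σ'_f/σ'_0) = 0.4×6.8/(1+0.75)×log₁₀(114.75/39.395)
    = 1.5543 × 0.46431 = 0.7217 m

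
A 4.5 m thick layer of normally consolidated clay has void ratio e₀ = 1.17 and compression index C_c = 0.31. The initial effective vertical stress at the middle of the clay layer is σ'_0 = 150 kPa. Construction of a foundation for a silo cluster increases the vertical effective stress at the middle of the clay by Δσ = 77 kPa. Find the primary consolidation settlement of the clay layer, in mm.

S_c ≈ 116 mm

Final effective stress: σ'_f = σ'_0 + Δσ = 150 + 77 = 227 kPa.
Normally consolidated clay, so the full stress increment lies on the virgin compression line:
S_c = C_c·H/(1+e₀)·log₁₀(σ'_f/σ'_0) = 0.31×4.5/(1+1.17)×log₁₀(227/150)
    = 0.64286 × 0.17993 = 0.1157 m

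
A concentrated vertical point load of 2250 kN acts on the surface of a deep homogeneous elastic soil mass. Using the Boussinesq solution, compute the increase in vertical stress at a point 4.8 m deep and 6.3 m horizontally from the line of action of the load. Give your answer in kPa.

Boussinesq vertical stress below a point load on an elastic half-space:
Δσ_z = 3P/(2πz²) · [1 + (r/z)²]^(−5/2)
r/z = 6.3/4.8 = 1.3125; [1+(r/z)²]^(−5/2) = 0.081756.
Δσ_z = 3×2250/(2π×4.8²) × 0.081756 = 46.627 × 0.081756 = 3.812 kPa

Δσ_z ≈ 3.81 kPa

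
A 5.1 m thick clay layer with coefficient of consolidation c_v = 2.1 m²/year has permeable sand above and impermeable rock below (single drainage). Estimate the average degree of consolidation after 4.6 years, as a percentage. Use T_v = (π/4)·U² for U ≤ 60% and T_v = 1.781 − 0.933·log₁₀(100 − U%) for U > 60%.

U ≈ 67.6 %

Drainage path length: H_d = H = 5.1 m (single drainage).
T_v = c_v·t/H_d² = 2.1×4.6/5.1² = 0.3714.
T_v = 0.3714 corresponds to the U > 60% branch:
U = 1 − 10^((1.781 − T_v)/0.933)/100 = 0.6758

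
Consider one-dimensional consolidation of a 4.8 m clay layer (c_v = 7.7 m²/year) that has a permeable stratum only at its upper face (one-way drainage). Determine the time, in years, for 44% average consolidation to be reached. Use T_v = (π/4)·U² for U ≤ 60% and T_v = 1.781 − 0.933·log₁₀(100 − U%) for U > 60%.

Drainage path length: H_d = H = 4.8 m (single drainage).
U ≤ 60%: T_v = (π/4)·U² = (π/4)×0.44² = 0.15205.
t = T_v·H_d²/c_v = 0.15205×4.8²/7.7 = 0.455 years.

t ≈ 0.455 years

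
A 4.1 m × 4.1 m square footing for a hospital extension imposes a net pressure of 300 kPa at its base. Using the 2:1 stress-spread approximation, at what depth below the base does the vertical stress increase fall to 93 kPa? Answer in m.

z ≈ 3.26 m

2:1 spreading — at depth z the loaded area has grown by z in each plan dimension:
qB²/(B+z)² = Δσ_z ⇒ z = B(√(q/Δσ_z) − 1) = 4.1×(√(300/93) − 1) = 3.264 m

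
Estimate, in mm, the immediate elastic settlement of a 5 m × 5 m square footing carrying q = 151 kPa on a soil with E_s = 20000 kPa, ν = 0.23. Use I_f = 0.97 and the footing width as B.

Immediate (elastic) settlement: S_e = q·B·(1−ν²)/E_s · I_f.
S_e = 151 × 5 × (1 − 0.23²) / 20000 × 0.97
    = 151 × 5 × 0.9471 / 20000 × 0.97
    = 0.03468 m = 34.68 mm

S_e ≈ 34.7 mm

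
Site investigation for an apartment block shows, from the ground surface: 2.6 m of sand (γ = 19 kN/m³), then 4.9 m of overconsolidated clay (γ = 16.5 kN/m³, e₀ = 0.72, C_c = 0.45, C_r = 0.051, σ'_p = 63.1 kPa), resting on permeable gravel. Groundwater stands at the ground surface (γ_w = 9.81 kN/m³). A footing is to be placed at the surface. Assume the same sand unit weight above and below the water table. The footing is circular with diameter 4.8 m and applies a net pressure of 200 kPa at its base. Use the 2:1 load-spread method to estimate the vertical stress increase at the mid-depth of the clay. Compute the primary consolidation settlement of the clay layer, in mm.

Mid-depth of clay below the ground surface: z = 2.6 + 4.9/2 = 5.05 m.
Total vertical stress at mid-clay: σ_v = 19×2.6 + 16.5×2.45 = 89.825 kPa.
Pore pressure: u = 9.81×(5.05 − 0) = 49.541 kPa.
Initial effective stress: σ'_0 = σ_v − u = 89.825 − 49.541 = 40.284 kPa.
Stress increase at mid-clay by the 2:1 spreading method:
Δσ ≈ qD²/(D+z)² = 200×4.8²/(4.8+5.05)² = 47.494 kPa
Final effective stress: σ'_f = 40.284 + 47.494 = 87.778 kPa.
σ'_f = 87.778 > σ'_p = 63.1 kPa, so the stress path crosses the preconsolidation pressure — recompression up to σ'_p, then virgin compression beyond:
S_c = H/(1+e₀)·[C_r·log₁₀(σ'_p/σ'_0) + C_c·log₁₀(σ'_f/σ'_p)]
    = 4.9/1.72 × [0.051×log₁₀(63.1/40.284) + 0.45×log₁₀(87.778/63.1)]
    = 2.8488 × [0.0099397 + 0.06451] = 0.2121 m

S_c ≈ 212 mm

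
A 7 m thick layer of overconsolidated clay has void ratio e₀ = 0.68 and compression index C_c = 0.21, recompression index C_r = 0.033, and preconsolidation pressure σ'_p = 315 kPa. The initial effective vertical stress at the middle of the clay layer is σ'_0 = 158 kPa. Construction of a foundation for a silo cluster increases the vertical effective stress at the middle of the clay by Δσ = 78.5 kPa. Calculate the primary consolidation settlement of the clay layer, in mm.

Final effective stress: σ'_f = 158 + 78.5 = 236.5 kPa.
σ'_f = 236.5 ≤ σ'_p = 315 kPa, so the clay remains overconsolidated and only the recompression index applies:
S_c = C_r·H/(1+e₀)·log₁₀(σ'_f/σ'_0) = 0.033×7/1.68×log₁₀(236.5/158)
    = 0.1375 × 0.17517 = 0.02409 m

S_c ≈ 24.1 mm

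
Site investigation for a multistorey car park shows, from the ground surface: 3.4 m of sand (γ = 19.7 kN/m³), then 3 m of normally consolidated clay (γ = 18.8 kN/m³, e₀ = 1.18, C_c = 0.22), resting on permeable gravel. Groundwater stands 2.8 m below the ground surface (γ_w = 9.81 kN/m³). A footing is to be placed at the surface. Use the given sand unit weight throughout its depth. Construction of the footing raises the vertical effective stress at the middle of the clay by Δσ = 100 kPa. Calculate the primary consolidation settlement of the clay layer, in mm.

S_c ≈ 112 mm

Mid-depth of clay below the ground surface: z = 3.4 + 3/2 = 4.9 m.
Total vertical stress at mid-clay: σ_v = 19.7×3.4 + 18.8×1.5 = 95.18 kPa.
Pore pressure: u = 9.81×(4.9 − 2.8) = 20.601 kPa.
Initial effective stress: σ'_0 = σ_v − u = 95.18 − 20.601 = 74.579 kPa.
Final effective stress: σ'_f = σ'_0 + Δσ = 74.579 + 100 = 174.58 kPa.
Normally consolidated clay, so the full stress increment lies on the virgin compression line:
S_c = C_c·H/(1+e₀)·log₁₀(σ'_f/σ'_0) = 0.22×3/(1+1.18)×log₁₀(174.58/74.579)
    = 0.30275 × 0.36938 = 0.1118 m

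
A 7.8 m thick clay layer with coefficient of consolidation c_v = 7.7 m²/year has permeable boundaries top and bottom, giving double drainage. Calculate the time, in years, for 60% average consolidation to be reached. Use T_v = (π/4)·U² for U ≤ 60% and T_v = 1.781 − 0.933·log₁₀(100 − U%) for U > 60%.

Drainage path length: H_d = H/2 = 3.9 m (double drainage).
U ≤ 60%: T_v = (π/4)·U² = (π/4)×0.6² = 0.28274.
t = T_v·H_d²/c_v = 0.28274×3.9²/7.7 = 0.5585 years.

t ≈ 0.559 years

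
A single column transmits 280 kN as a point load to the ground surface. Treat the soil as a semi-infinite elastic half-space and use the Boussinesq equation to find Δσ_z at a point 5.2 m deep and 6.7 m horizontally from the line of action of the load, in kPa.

Boussinesq vertical stress below a point load on an elastic half-space:
Δσ_z = 3P/(2πz²) · [1 + (r/z)²]^(−5/2)
r/z = 6.7/5.2 = 1.2885; [1+(r/z)²]^(−5/2) = 0.086645.
Δσ_z = 3×280/(2π×5.2²) × 0.086645 = 4.9442 × 0.086645 = 0.4284 kPa

Δσ_z ≈ 0.428 kPa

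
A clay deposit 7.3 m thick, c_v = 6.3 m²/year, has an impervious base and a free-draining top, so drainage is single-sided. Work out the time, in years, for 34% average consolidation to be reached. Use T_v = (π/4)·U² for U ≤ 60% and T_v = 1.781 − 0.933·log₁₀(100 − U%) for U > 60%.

t ≈ 0.768 years

Drainage path length: H_d = H = 7.3 m (single drainage).
U ≤ 60%: T_v = (π/4)·U² = (π/4)×0.34² = 0.090792.
t = T_v·H_d²/c_v = 0.090792×7.3²/6.3 = 0.768 years.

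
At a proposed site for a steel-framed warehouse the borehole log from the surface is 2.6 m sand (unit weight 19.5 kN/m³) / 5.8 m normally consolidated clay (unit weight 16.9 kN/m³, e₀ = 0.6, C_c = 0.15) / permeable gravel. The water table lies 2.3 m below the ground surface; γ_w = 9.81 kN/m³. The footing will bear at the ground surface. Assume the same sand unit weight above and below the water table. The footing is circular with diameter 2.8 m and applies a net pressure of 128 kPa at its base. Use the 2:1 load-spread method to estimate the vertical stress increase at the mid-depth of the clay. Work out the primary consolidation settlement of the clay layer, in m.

Mid-depth of clay below the ground surface: z = 2.6 + 5.8/2 = 5.5 m.
Total vertical stress at mid-clay: σ_v = 19.5×2.6 + 16.9×2.9 = 99.71 kPa.
Pore pressure: u = 9.81×(5.5 − 2.3) = 31.392 kPa.
Initial effective stress: σ'_0 = σ_v − u = 99.71 − 31.392 = 68.318 kPa.
Stress increase at mid-clay by the 2:1 spreading method:
Δσ ≈ qD²/(D+z)² = 128×2.8²/(2.8+5.5)² = 14.567 kPa
Final effective stress: σ'_f = σ'_0 + Δσ = 68.318 + 14.567 = 82.885 kPa.
Normally consolidated clay, so the full stress increment lies on the virgin compression line:
S_c = C_c·H/(1+e₀)·log₁₀(σ'_f/σ'_0) = 0.15×5.8/(1+0.6)×log₁₀(82.885/68.318)
    = 0.54375 × 0.083941 = 0.04564 m

S_c ≈ 0.0456 m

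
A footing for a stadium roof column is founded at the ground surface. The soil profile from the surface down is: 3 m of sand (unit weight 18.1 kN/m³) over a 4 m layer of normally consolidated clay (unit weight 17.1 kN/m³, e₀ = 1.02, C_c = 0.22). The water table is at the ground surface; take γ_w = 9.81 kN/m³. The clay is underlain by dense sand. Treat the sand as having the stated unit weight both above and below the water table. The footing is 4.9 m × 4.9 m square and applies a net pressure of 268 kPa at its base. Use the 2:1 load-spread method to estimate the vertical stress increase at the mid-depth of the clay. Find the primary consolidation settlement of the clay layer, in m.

S_c ≈ 0.185 m

Mid-depth of clay below the ground surface: z = 3 + 4/2 = 5 m.
Total vertical stress at mid-clay: σ_v = 18.1×3 + 17.1×2 = 88.5 kPa.
Pore pressure: u = 9.81×(5 − 0) = 49.05 kPa.
Initial effective stress: σ'_0 = σ_v − u = 88.5 − 49.05 = 39.45 kPa.
Stress increase at mid-clay by the 2:1 spreading method:
Δσ = qBL/((B+z)(L+z)) = 268×4.9×4.9/((4.9+5)(4.9+5)) = 65.653 kPa
Final effective stress: σ'_f = σ'_0 + Δσ = 39.45 + 65.653 = 105.1 kPa.
Normally consolidated clay, so the full stress increment lies on the virgin compression line:
S_c = C_c·H/(1+e₀)·log₁₀(σ'_f/σ'_0) = 0.22×4/(1+1.02)×log₁₀(105.1/39.45)
    = 0.43564 × 0.42556 = 0.1854 m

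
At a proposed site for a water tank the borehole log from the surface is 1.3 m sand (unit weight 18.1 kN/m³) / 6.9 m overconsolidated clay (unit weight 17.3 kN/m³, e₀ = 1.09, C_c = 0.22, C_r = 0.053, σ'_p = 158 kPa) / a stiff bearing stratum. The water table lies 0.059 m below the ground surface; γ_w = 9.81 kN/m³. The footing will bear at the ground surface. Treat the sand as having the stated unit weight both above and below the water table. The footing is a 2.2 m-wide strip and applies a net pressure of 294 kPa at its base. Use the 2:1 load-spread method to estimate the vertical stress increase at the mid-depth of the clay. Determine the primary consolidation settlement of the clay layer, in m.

S_c ≈ 0.0952 m

Mid-depth of clay below the ground surface: z = 1.3 + 6.9/2 = 4.75 m.
Total vertical stress at mid-clay: σ_v = 18.1×1.3 + 17.3×3.45 = 83.215 kPa.
Pore pressure: u = 9.81×(4.75 − 0.059) = 46.019 kPa.
Initial effective stress: σ'_0 = σ_v − u = 83.215 − 46.019 = 37.196 kPa.
Stress increase at mid-clay by the 2:1 spreading method:
Δσ = qB/(B+z) = 294×2.2/(2.2+4.75) = 93.065 kPa
Final effective stress: σ'_f = 37.196 + 93.065 = 130.26 kPa.
σ'_f = 130.26 ≤ σ'_p = 158 kPa, so the clay remains overconsolidated and only the recompression index applies:
S_c = C_r·H/(1+e₀)·log₁₀(σ'_f/σ'_0) = 0.053×6.9/2.09×log₁₀(130.26/37.196)
    = 0.17497 × 0.54431 = 0.09524 m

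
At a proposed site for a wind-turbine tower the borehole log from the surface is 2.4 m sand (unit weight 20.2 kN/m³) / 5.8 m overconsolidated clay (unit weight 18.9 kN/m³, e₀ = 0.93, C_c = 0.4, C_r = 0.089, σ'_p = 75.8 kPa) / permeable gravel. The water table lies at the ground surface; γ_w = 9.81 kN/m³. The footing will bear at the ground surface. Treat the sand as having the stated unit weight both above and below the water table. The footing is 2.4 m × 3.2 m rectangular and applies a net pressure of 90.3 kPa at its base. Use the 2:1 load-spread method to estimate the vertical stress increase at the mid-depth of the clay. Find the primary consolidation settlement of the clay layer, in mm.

Mid-depth of clay below the ground surface: z = 2.4 + 5.8/2 = 5.3 m.
Total vertical stress at mid-clay: σ_v = 20.2×2.4 + 18.9×2.9 = 103.29 kPa.
Pore pressure: u = 9.81×(5.3 − 0) = 51.993 kPa.
Initial effective stress: σ'_0 = σ_v − u = 103.29 − 51.993 = 51.297 kPa.
Stress increase at mid-clay by the 2:1 spreading method:
Δσ = qBL/((B+z)(L+z)) = 90.3×2.4×3.2/((2.4+5.3)(3.2+5.3)) = 10.596 kPa
Final effective stress: σ'_f = 51.297 + 10.596 = 61.893 kPa.
σ'_f = 61.893 ≤ σ'_p = 75.8 kPa, so the clay remains overconsolidated and only the recompression index applies:
S_c = C_r·H/(1+e₀)·log₁₀(σ'_f/σ'_0) = 0.089×5.8/1.93×log₁₀(61.893/51.297)
    = 0.26746 × 0.08155 = 0.02181 m

S_c ≈ 21.8 mm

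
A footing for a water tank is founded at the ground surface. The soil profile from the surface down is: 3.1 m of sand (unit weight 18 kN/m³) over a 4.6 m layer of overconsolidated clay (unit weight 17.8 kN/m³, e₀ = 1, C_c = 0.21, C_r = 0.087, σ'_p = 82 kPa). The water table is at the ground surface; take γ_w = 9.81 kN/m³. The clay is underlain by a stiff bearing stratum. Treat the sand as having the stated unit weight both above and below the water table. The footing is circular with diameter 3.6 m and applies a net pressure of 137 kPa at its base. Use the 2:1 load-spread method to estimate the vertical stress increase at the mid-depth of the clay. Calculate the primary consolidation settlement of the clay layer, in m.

Mid-depth of clay below the ground surface: z = 3.1 + 4.6/2 = 5.4 m.
Total vertical stress at mid-clay: σ_v = 18×3.1 + 17.8×2.3 = 96.74 kPa.
Pore pressure: u = 9.81×(5.4 − 0) = 52.974 kPa.
Initial effective stress: σ'_0 = σ_v − u = 96.74 − 52.974 = 43.766 kPa.
Stress increase at mid-clay by the 2:1 spreading method:
Δσ ≈ qD²/(D+z)² = 137×3.6²/(3.6+5.4)² = 21.92 kPa
Final effective stress: σ'_f = 43.766 + 21.92 = 65.686 kPa.
σ'_f = 65.686 ≤ σ'_p = 82 kPa, so the clay remains overconsolidated and only the recompression index applies:
S_c = C_r·H/(1+e₀)·log₁₀(σ'_f/σ'_0) = 0.087×4.6/2×log₁₀(65.686/43.766)
    = 0.2001 × 0.17634 = 0.03529 m

S_c ≈ 0.0353 m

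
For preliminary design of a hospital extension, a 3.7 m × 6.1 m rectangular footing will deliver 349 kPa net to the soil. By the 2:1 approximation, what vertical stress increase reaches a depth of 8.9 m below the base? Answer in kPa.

By the 2:1 method the load spreads at 1 horizontal : 2 vertical, so at depth z the loaded area has grown by z in each plan dimension:
Δσ = qBL/((B+z)(L+z)) = 349×3.7×6.1/((3.7+8.9)(6.1+8.9)) = 41.677 kPa

Δσ_z ≈ 41.7 kPa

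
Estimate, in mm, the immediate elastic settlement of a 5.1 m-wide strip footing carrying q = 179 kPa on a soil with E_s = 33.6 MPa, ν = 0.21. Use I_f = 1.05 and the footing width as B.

Immediate (elastic) settlement: S_e = q·B·(1−ν²)/E_s · I_f.
E_s = 33.6 MPa = 33600 kPa.
S_e = 179 × 5.1 × (1 − 0.21²) / 33600 × 1.05
    = 179 × 5.1 × 0.9559 / 33600 × 1.05
    = 0.02727 m = 27.27 mm

S_e ≈ 27.3 mm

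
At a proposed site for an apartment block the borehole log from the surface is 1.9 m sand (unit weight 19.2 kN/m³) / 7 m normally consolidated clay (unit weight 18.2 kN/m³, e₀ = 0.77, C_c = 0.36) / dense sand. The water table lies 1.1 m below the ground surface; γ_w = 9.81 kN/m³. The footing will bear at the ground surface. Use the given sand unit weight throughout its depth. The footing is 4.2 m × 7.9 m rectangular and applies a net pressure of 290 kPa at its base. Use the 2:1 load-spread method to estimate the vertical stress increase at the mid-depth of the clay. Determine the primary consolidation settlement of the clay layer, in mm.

Mid-depth of clay below the ground surface: z = 1.9 + 7/2 = 5.4 m.
Total vertical stress at mid-clay: σ_v = 19.2×1.9 + 18.2×3.5 = 100.18 kPa.
Pore pressure: u = 9.81×(5.4 − 1.1) = 42.183 kPa.
Initial effective stress: σ'_0 = σ_v − u = 100.18 − 42.183 = 57.997 kPa.
Stress increase at mid-clay by the 2:1 spreading method:
Δσ = qBL/((B+z)(L+z)) = 290×4.2×7.9/((4.2+5.4)(7.9+5.4)) = 75.362 kPa
Final effective stress: σ'_f = σ'_0 + Δσ = 57.997 + 75.362 = 133.36 kPa.
Normally consolidated clay, so the full stress increment lies on the virgin compression line:
S_c = C_c·H/(1+e₀)·log₁₀(σ'_f/σ'_0) = 0.36×7/(1+0.77)×log₁₀(133.36/57.997)
    = 1.4237 × 0.36162 = 0.5148 m

S_c ≈ 515 mm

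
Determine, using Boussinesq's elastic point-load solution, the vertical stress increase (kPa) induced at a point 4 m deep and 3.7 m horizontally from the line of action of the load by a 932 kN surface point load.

Δσ_z ≈ 5.93 kPa

Boussinesq vertical stress below a point load on an elastic half-space:
Δσ_z = 3P/(2πz²) · [1 + (r/z)²]^(−5/2)
r/z = 3.7/4 = 0.925; [1+(r/z)²]^(−5/2) = 0.21319.
Δσ_z = 3×932/(2π×4²) × 0.21319 = 27.812 × 0.21319 = 5.929 kPa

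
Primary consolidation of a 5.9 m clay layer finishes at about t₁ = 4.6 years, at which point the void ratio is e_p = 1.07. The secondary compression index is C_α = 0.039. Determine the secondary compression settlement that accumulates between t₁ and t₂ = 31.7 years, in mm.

Secondary compression: S_s = C_α·H/(1+e_p)·log₁₀(t₂/t₁)
S_s = 0.039×5.9/(1+1.07)×log₁₀(31.7/4.6)
    = 0.1112 × 0.8383 = 0.09319 m

S_s ≈ 93.2 mm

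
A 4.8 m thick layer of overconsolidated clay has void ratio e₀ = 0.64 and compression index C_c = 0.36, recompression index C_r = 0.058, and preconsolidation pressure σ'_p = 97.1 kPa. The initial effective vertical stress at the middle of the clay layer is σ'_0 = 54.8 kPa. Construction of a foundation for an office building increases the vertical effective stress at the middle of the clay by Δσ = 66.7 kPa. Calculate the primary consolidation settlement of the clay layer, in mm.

Final effective stress: σ'_f = 54.8 + 66.7 = 121.5 kPa.
σ'_f = 121.5 > σ'_p = 97.1 kPa, so the stress path crosses the preconsolidation pressure — recompression up to σ'_p, then virgin compression beyond:
S_c = H/(1+e₀)·[C_r·log₁₀(σ'_p/σ'_0) + C_c·log₁₀(σ'_f/σ'_p)]
    = 4.8/1.64 × [0.058×log₁₀(97.1/54.8) + 0.36×log₁₀(121.5/97.1)]
    = 2.9268 × [0.014409 + 0.035049] = 0.1448 m

S_c ≈ 145 mm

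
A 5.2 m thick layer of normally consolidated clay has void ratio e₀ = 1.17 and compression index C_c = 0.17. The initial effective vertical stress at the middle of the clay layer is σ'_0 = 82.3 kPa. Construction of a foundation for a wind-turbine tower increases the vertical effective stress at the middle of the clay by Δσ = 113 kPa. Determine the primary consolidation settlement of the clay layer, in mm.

S_c ≈ 153 mm

Final effective stress: σ'_f = σ'_0 + Δσ = 82.3 + 113 = 195.3 kPa.
Normally consolidated clay, so the full stress increment lies on the virgin compression line:
S_c = C_c·H/(1+e₀)·log₁₀(σ'_f/σ'_0) = 0.17×5.2/(1+1.17)×log₁₀(195.3/82.3)
    = 0.40737 × 0.3753 = 0.1529 m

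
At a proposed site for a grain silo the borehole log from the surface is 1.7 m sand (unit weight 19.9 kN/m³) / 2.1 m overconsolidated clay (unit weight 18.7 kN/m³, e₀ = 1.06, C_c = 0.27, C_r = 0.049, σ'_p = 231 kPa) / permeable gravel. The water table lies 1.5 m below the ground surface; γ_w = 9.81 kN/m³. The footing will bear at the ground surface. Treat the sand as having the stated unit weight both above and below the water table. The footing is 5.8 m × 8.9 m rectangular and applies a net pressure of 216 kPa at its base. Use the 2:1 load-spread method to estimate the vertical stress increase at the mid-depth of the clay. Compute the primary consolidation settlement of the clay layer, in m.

S_c ≈ 0.0285 m

Mid-depth of clay below the ground surface: z = 1.7 + 2.1/2 = 2.75 m.
Total vertical stress at mid-clay: σ_v = 19.9×1.7 + 18.7×1.05 = 53.465 kPa.
Pore pressure: u = 9.81×(2.75 − 1.5) = 12.263 kPa.
Initial effective stress: σ'_0 = σ_v − u = 53.465 − 12.263 = 41.202 kPa.
Stress increase at mid-clay by the 2:1 spreading method:
Δσ = qBL/((B+z)(L+z)) = 216×5.8×8.9/((5.8+2.75)(8.9+2.75)) = 111.94 kPa
Final effective stress: σ'_f = 41.202 + 111.94 = 153.14 kPa.
σ'_f = 153.14 ≤ σ'_p = 231 kPa, so the clay remains overconsolidated and only the recompression index applies:
S_c = C_r·H/(1+e₀)·log₁₀(σ'_f/σ'_0) = 0.049×2.1/2.06×log₁₀(153.14/41.202)
    = 0.049951 × 0.57017 = 0.02848 m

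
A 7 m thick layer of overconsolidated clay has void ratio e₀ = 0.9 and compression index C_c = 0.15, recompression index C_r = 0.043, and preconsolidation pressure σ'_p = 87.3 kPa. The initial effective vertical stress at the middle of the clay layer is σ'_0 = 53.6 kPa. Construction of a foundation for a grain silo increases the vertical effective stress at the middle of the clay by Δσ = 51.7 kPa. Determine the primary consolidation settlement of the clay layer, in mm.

S_c ≈ 78.6 mm

Final effective stress: σ'_f = 53.6 + 51.7 = 105.3 kPa.
σ'_f = 105.3 > σ'_p = 87.3 kPa, so the stress path crosses the preconsolidation pressure — recompression up to σ'_p, then virgin compression beyond:
S_c = H/(1+e₀)·[C_r·log₁₀(σ'_p/σ'_0) + C_c·log₁₀(σ'_f/σ'_p)]
    = 7/1.9 × [0.043×log₁₀(87.3/53.6) + 0.15×log₁₀(105.3/87.3)]
    = 3.6842 × [0.0091095 + 0.012212] = 0.07855 m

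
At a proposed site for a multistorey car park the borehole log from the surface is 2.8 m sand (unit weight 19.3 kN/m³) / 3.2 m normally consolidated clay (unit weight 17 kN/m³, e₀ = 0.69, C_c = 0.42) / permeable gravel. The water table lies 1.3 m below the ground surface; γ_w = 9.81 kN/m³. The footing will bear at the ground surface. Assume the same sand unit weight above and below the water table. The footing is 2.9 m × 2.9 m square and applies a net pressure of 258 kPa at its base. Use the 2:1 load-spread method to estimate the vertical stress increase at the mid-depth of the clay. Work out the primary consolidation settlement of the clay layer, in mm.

S_c ≈ 203 mm

Mid-depth of clay below the ground surface: z = 2.8 + 3.2/2 = 4.4 m.
Total vertical stress at mid-clay: σ_v = 19.3×2.8 + 17×1.6 = 81.24 kPa.
Pore pressure: u = 9.81×(4.4 − 1.3) = 30.411 kPa.
Initial effective stress: σ'_0 = σ_v − u = 81.24 − 30.411 = 50.829 kPa.
Stress increase at mid-clay by the 2:1 spreading method:
Δσ = qBL/((B+z)(L+z)) = 258×2.9×2.9/((2.9+4.4)(2.9+4.4)) = 40.716 kPa
Final effective stress: σ'_f = σ'_0 + Δσ = 50.829 + 40.716 = 91.545 kPa.
Normally consolidated clay, so the full stress increment lies on the virgin compression line:
S_c = C_c·H/(1+e₀)·log₁₀(σ'_f/σ'_0) = 0.42×3.2/(1+0.69)×log₁₀(91.545/50.829)
    = 0.79527 × 0.25552 = 0.2032 m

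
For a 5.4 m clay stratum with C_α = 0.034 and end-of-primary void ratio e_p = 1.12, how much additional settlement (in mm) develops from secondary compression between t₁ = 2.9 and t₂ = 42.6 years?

Secondary compression: S_s = C_α·H/(1+e_p)·log₁₀(t₂/t₁)
S_s = 0.034×5.4/(1+1.12)×log₁₀(42.6/2.9)
    = 0.0866 × 1.167 = 0.1011 m

S_s ≈ 101 mm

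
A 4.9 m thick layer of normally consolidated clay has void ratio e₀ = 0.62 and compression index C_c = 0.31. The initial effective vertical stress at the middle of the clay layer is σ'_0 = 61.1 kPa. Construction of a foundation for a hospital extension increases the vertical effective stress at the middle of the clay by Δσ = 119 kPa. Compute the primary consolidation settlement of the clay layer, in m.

Final effective stress: σ'_f = σ'_0 + Δσ = 61.1 + 119 = 180.1 kPa.
Normally consolidated clay, so the full stress increment lies on the virgin compression line:
S_c = C_c·H/(1+e₀)·log₁₀(σ'_f/σ'_0) = 0.31×4.9/(1+0.62)×log₁₀(180.1/61.1)
    = 0.93765 × 0.46947 = 0.4402 m

S_c ≈ 0.44 m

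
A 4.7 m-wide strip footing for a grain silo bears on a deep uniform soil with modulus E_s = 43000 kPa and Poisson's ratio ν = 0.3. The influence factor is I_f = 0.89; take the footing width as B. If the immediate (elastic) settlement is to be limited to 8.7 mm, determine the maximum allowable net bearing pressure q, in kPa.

q ≈ 98.3 kPa

S_e = q·B·(1−ν²)/E_s · I_f  ⇒  q = S_e·E_s / (B·(1−ν²)·I_f).
q = 0.0087 × 43000 / (4.7 × 0.91 × 0.89) = 98.28 kPa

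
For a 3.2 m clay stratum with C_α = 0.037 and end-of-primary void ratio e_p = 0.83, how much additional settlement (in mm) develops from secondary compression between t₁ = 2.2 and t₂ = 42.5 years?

Secondary compression: S_s = C_α·H/(1+e_p)·log₁₀(t₂/t₁)
S_s = 0.037×3.2/(1+0.83)×log₁₀(42.5/2.2)
    = 0.0647 × 1.286 = 0.0832 m

S_s ≈ 83.2 mm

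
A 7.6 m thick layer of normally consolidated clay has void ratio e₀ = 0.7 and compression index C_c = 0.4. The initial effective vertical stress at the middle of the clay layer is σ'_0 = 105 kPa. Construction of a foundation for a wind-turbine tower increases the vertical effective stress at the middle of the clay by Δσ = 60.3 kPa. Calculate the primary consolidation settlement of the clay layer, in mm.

S_c ≈ 352 mm

Final effective stress: σ'_f = σ'_0 + Δσ = 105 + 60.3 = 165.3 kPa.
Normally consolidated clay, so the full stress increment lies on the virgin compression line:
S_c = C_c·H/(1+e₀)·log₁₀(σ'_f/σ'_0) = 0.4×7.6/(1+0.7)×log₁₀(165.3/105)
    = 1.7882 × 0.19708 = 0.3524 m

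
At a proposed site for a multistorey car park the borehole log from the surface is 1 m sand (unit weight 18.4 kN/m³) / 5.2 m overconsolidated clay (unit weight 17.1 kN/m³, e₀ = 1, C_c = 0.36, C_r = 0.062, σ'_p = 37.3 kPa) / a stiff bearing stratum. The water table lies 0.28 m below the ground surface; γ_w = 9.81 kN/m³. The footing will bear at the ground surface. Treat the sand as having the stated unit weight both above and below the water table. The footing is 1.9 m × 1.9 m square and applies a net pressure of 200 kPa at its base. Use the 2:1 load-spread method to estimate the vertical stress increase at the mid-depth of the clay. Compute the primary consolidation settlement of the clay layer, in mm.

S_c ≈ 166 mm

Mid-depth of clay below the ground surface: z = 1 + 5.2/2 = 3.6 m.
Total vertical stress at mid-clay: σ_v = 18.4×1 + 17.1×2.6 = 62.86 kPa.
Pore pressure: u = 9.81×(3.6 − 0.28) = 32.569 kPa.
Initial effective stress: σ'_0 = σ_v − u = 62.86 − 32.569 = 30.291 kPa.
Stress increase at mid-clay by the 2:1 spreading method:
Δσ = qBL/((B+z)(L+z)) = 200×1.9×1.9/((1.9+3.6)(1.9+3.6)) = 23.868 kPa
Final effective stress: σ'_f = 30.291 + 23.868 = 54.159 kPa.
σ'_f = 54.159 > σ'_p = 37.3 kPa, so the stress path crosses the preconsolidation pressure — recompression up to σ'_p, then virgin compression beyond:
S_c = H/(1+e₀)·[C_r·log₁₀(σ'_p/σ'_0) + C_c·log₁₀(σ'_f/σ'_p)]
    = 5.2/2 × [0.062×log₁₀(37.3/30.291) + 0.36×log₁₀(54.159/37.3)]
    = 2.6 × [0.0056045 + 0.058306] = 0.1662 m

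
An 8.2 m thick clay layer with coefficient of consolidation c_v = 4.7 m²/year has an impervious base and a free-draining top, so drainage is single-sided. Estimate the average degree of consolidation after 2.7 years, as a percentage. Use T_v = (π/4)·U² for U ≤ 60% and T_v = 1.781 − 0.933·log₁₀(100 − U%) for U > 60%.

Drainage path length: H_d = H = 8.2 m (single drainage).
T_v = c_v·t/H_d² = 4.7×2.7/8.2² = 0.18873.
T_v = 0.18873 corresponds to the U ≤ 60% branch:
U = √(4T_v/π) = 0.4902

U ≈ 49 %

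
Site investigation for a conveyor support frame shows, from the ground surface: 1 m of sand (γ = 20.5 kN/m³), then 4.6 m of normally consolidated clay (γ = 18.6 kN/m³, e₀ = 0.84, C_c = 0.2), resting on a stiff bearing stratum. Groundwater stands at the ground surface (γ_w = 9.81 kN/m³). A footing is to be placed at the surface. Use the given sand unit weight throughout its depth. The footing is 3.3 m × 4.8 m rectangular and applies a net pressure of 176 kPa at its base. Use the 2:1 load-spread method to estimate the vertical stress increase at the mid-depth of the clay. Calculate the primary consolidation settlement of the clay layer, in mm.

S_c ≈ 215 mm

Mid-depth of clay below the ground surface: z = 1 + 4.6/2 = 3.3 m.
Total vertical stress at mid-clay: σ_v = 20.5×1 + 18.6×2.3 = 63.28 kPa.
Pore pressure: u = 9.81×(3.3 − 0) = 32.373 kPa.
Initial effective stress: σ'_0 = σ_v − u = 63.28 − 32.373 = 30.907 kPa.
Stress increase at mid-clay by the 2:1 spreading method:
Δσ = qBL/((B+z)(L+z)) = 176×3.3×4.8/((3.3+3.3)(4.8+3.3)) = 52.148 kPa
Final effective stress: σ'_f = σ'_0 + Δσ = 30.907 + 52.148 = 83.055 kPa.
Normally consolidated clay, so the full stress increment lies on the virgin compression line:
S_c = C_c·H/(1+e₀)·log₁₀(σ'_f/σ'_0) = 0.2×4.6/(1+0.84)×log₁₀(83.055/30.907)
    = 0.5 × 0.42931 = 0.2147 m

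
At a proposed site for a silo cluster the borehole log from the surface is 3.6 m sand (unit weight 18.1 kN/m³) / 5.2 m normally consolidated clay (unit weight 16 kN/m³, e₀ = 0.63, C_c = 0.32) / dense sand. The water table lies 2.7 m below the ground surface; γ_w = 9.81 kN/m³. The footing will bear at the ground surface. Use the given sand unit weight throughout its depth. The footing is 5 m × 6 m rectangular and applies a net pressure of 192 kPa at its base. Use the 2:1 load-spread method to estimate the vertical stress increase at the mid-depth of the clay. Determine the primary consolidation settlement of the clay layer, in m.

Mid-depth of clay below the ground surface: z = 3.6 + 5.2/2 = 6.2 m.
Total vertical stress at mid-clay: σ_v = 18.1×3.6 + 16×2.6 = 106.76 kPa.
Pore pressure: u = 9.81×(6.2 − 2.7) = 34.335 kPa.
Initial effective stress: σ'_0 = σ_v − u = 106.76 − 34.335 = 72.425 kPa.
Stress increase at mid-clay by the 2:1 spreading method:
Δσ = qBL/((B+z)(L+z)) = 192×5×6/((5+6.2)(6+6.2)) = 42.155 kPa
Final effective stress: σ'_f = σ'_0 + Δσ = 72.425 + 42.155 = 114.58 kPa.
Normally consolidated clay, so the full stress increment lies on the virgin compression line:
S_c = C_c·H/(1+e₀)·log₁₀(σ'_f/σ'_0) = 0.32×5.2/(1+0.63)×log₁₀(114.58/72.425)
    = 1.0209 × 0.19922 = 0.2034 m

S_c ≈ 0.203 m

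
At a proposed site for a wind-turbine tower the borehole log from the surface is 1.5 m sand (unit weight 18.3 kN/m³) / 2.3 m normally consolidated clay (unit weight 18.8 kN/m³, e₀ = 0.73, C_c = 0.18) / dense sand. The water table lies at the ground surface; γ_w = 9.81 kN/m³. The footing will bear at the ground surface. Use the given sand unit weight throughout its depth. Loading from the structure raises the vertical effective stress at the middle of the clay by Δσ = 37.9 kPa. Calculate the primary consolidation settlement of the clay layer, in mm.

Mid-depth of clay below the ground surface: z = 1.5 + 2.3/2 = 2.65 m.
Total vertical stress at mid-clay: σ_v = 18.3×1.5 + 18.8×1.15 = 49.07 kPa.
Pore pressure: u = 9.81×(2.65 − 0) = 25.997 kPa.
Initial effective stress: σ'_0 = σ_v − u = 49.07 − 25.997 = 23.073 kPa.
Final effective stress: σ'_f = σ'_0 + Δσ = 23.073 + 37.9 = 60.973 kPa.
Normally consolidated clay, so the full stress increment lies on the virgin compression line:
S_c = C_c·H/(1+e₀)·log₁₀(σ'_f/σ'_0) = 0.18×2.3/(1+0.73)×log₁₀(60.973/23.073)
    = 0.23931 × 0.42203 = 0.101 m

S_c ≈ 101 mm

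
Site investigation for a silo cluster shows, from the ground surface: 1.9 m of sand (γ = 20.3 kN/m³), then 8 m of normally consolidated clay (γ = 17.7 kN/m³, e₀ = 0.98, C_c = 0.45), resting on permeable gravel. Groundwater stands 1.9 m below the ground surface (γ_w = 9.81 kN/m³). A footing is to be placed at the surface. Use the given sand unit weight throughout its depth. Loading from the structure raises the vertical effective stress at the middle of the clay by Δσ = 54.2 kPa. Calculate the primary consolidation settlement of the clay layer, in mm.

S_c ≈ 452 mm

Mid-depth of clay below the ground surface: z = 1.9 + 8/2 = 5.9 m.
Total vertical stress at mid-clay: σ_v = 20.3×1.9 + 17.7×4 = 109.37 kPa.
Pore pressure: u = 9.81×(5.9 − 1.9) = 39.24 kPa.
Initial effective stress: σ'_0 = σ_v − u = 109.37 − 39.24 = 70.13 kPa.
Final effective stress: σ'_f = σ'_0 + Δσ = 70.13 + 54.2 = 124.33 kPa.
Normally consolidated clay, so the full stress increment lies on the virgin compression line:
S_c = C_c·H/(1+e₀)·log₁₀(σ'_f/σ'_0) = 0.45×8/(1+0.98)×log₁₀(124.33/70.13)
    = 1.8182 × 0.24867 = 0.4521 m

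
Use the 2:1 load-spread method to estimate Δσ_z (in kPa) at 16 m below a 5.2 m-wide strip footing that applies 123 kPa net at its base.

Δσ_z ≈ 30.2 kPa

By the 2:1 method the load spreads at 1 horizontal : 2 vertical, so at depth z the loaded area has grown by z in each plan dimension:
Δσ = qB/(B+z) = 123×5.2/(5.2+16) = 30.17 kPa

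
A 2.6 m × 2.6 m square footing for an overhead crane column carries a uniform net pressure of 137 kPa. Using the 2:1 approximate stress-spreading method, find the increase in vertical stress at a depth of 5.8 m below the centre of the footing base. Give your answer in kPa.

By the 2:1 method the load spreads at 1 horizontal : 2 vertical, so at depth z the loaded area has grown by z in each plan dimension:
Δσ = qBL/((B+z)(L+z)) = 137×2.6×2.6/((2.6+5.8)(2.6+5.8)) = 13.125 kPa

Δσ_z ≈ 13.1 kPa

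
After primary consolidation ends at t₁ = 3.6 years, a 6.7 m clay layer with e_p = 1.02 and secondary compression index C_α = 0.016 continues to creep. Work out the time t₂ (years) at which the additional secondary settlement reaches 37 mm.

S_s = C_α·H/(1+e_p)·log₁₀(t₂/t₁) ⇒ log₁₀(t₂/t₁) = S_s·(1+e_p)/(C_α·H).
log₁₀(t₂/t₁) = 0.037 × (1+1.02) / (0.016×6.7) = 0.6972
t₂ = t₁ × 10^0.6972 = 3.6 × 4.98 = 17.93 years

t₂ ≈ 17.9 years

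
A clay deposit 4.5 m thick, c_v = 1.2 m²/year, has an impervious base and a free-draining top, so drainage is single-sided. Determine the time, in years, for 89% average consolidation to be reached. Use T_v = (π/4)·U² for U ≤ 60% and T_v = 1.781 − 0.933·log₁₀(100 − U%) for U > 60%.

t ≈ 13.7 years

Drainage path length: H_d = H = 4.5 m (single drainage).
U > 60%: T_v = 1.781 − 0.933·log₁₀(100 − 89) = 0.80938.
t = T_v·H_d²/c_v = 0.80938×4.5²/1.2 = 13.66 years.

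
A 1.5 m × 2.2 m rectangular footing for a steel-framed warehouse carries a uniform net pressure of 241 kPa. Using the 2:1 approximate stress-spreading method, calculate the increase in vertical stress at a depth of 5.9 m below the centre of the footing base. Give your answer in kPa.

By the 2:1 method the load spreads at 1 horizontal : 2 vertical, so at depth z the loaded area has grown by z in each plan dimension:
Δσ = qBL/((B+z)(L+z)) = 241×1.5×2.2/((1.5+5.9)(2.2+5.9)) = 13.268 kPa

Δσ_z ≈ 13.3 kPa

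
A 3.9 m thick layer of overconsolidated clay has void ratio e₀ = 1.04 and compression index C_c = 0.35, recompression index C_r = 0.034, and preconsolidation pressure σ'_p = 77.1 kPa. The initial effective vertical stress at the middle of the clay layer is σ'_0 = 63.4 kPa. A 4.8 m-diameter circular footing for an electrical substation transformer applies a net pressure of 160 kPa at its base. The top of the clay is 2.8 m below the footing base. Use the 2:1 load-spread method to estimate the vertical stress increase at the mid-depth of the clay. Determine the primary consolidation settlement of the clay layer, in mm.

Mid-depth of clay below the footing base: z = 2.8 + 3.9/2 = 4.75 m.
Stress increase at mid-clay by the 2:1 spreading method:
Δσ ≈ qD²/(D+z)² = 160×4.8²/(4.8+4.75)² = 40.42 kPa
Final effective stress: σ'_f = 63.4 + 40.42 = 103.82 kPa.
σ'_f = 103.82 > σ'_p = 77.1 kPa, so the stress path crosses the preconsolidation pressure — recompression up to σ'_p, then virgin compression beyond:
S_c = H/(1+e₀)·[C_r·log₁₀(σ'_p/σ'_0) + C_c·log₁₀(σ'_f/σ'_p)]
    = 3.9/2.04 × [0.034×log₁₀(77.1/63.4) + 0.35×log₁₀(103.82/77.1)]
    = 1.9118 × [0.0028888 + 0.045229] = 0.09199 m

S_c ≈ 92 mm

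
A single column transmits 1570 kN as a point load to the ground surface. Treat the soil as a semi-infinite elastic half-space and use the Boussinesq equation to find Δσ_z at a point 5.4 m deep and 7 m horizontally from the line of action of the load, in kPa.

Δσ_z ≈ 2.19 kPa

Boussinesq vertical stress below a point load on an elastic half-space:
Δσ_z = 3P/(2πz²) · [1 + (r/z)²]^(−5/2)
r/z = 7/5.4 = 1.2963; [1+(r/z)²]^(−5/2) = 0.085017.
Δσ_z = 3×1570/(2π×5.4²) × 0.085017 = 25.707 × 0.085017 = 2.186 kPa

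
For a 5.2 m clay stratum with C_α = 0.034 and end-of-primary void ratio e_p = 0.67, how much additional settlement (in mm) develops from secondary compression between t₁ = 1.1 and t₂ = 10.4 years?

Secondary compression: S_s = C_α·H/(1+e_p)·log₁₀(t₂/t₁)
S_s = 0.034×5.2/(1+0.67)×log₁₀(10.4/1.1)
    = 0.1059 × 0.9756 = 0.1033 m

S_s ≈ 103 mm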